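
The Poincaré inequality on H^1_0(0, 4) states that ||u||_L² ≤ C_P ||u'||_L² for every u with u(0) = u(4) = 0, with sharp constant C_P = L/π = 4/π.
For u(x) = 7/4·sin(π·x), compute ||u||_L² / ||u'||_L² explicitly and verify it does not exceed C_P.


||u||_L² / ||u'||_L² = 1/π < C_P = 4/π.

u(x) = 7/4·sin(π·x), so u'(x) = 7*π*cos(π*x)/4.
Writing u(x) = A·sin(kπx/L) with A = 7/4 and k = 4, use ∫_0^L sin²(kπx/L) dx = L/2 and ∫_0^L cos²(kπx/L) dx = L/2.
u² = 49/16·sin²(π·x) and (u')² = 49*π^2/16·cos²(π·x), and each of sin², cos² integrates to L/2 = 2 over (0, 4).
∫_0^4 u² dx = 49/8, so ||u||_L² = 7*sqrt(2)/4.
∫_0^4 (u')² dx = 49*π^2/8, so ||u'||_L² = 7*sqrt(2)*π/4.
Ratio ||u||_L² / ||u'||_L² = 1/π.
Sharp Poincaré constant on H^1_0(0, 4) is C_P = L/π = 4/π, achieved by sin(π/4·x).
This is the k = 4 harmonic; the ratio L/(kπ) is strictly less than C_P = L/π, consistent with the sharp inequality ||u||_L² ≤ C_P ||u'||_L².


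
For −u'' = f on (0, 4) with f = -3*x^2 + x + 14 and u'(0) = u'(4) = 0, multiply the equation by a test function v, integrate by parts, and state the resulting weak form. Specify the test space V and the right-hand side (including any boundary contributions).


V = H^1(0, 4) (no boundary constraint on v; u is determined up to an additive constant); weak form: ∫_0^4 u'v' dx = ∫_0^4 (-3*x^2 + x + 14) v dx for all v ∈ V.

Multiply both sides by a test function v and integrate from 0 to 4:
  ∫_0^4 −u''(x) v(x) dx = ∫_0^4 f(x) v(x) dx.
Integrate the LHS by parts once:
  ∫_0^4 −u'' v dx = −[u'(x) v(x)]_0^4 + ∫_0^4 u'(x) v'(x) dx.
Thus ∫_0^4 u'(x) v'(x) dx = ∫_0^4 f(x) v(x) dx + [u'(x) v(x)]_0^4.
Choose V so that boundary terms are either known or forced to vanish.
u has homogeneous Neumann: u'(0) = u'(4) = 0. So [u' v]_0^4 = 0·v(4) − 0·v(0) = 0 for any v; take V = H^1(0, 4).
Weak formulation: find u (satisfying any essential BC) such that ∫_0^4 u'(x) v'(x) dx = ∫_0^4 f v dx for all v ∈ V (homogeneous Neumann, so boundary terms vanish).
Substituting f(x) = -3*x^2 + x + 14, the right-hand side is ∫_0^4 (-3*x^2 + x + 14) v dx.
Compatibility check (pure Neumann): taking v ≡ 1 ∈ V gives 0 = ∫_0^4 f dx + (0) − (0), i.e. ∫_0^4 f dx must equal u'(0) − u'(4) = 0. Indeed ∫_0^4 (-3*x^2 + x + 14) dx = 0, so the data are compatible. The solution is then unique only up to an additive constant (fix it e.g. by requiring ∫_0^4 u dx = 0).


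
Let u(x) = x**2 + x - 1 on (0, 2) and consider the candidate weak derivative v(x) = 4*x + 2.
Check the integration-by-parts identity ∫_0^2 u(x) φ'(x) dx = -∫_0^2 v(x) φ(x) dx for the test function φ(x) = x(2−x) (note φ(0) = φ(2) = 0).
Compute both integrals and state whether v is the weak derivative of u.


LHS = -4, RHS = -8. No, v is not the weak derivative of u.

u(x) = x**2 + x - 1, classical derivative u'(x) = 2*x + 1.
φ(x) = x(2−x), so φ'(x) = 2 - 2*x.
Note φ(0) = φ(2) = 0, so the boundary term u·φ vanishes.
LHS = ∫_0^2 u(x) φ'(x) dx = ∫_0^2 (-2*x^3 + 4*x - 2) dx. Term by term:
  ∫_0^2 -2*x^3 dx = -8;  ∫_0^2 4*x dx = 8;  ∫_0^2 -2 dx = -4.
Sum: -8 + 8 − 4 = -4.
So LHS = -4.
∫_0^2 v(x) φ(x) dx = ∫_0^2 (-4*x^3 + 6*x^2 + 4*x) dx. Term by term:
  ∫_0^2 -4*x^3 dx = -16;  ∫_0^2 6*x^2 dx = 16;  ∫_0^2 4*x dx = 8.
Sum: -16 + 16 + 8 = 8.
So RHS = -∫_0^2 v(x) φ(x) dx = -8.
LHS − RHS = 4 ≠ 0, so the identity fails.
(For a valid weak derivative the identity must hold for EVERY test function, in particular this one. The failure shows v is NOT the weak derivative of u.)
Correct weak derivative would be u'(x) = 2*x + 1.


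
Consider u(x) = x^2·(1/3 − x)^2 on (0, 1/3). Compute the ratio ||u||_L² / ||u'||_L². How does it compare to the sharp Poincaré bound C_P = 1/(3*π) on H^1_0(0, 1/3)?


||u||_L² / ||u'||_L² = sqrt(3)/18 < C_P = 1/(3*π).

u(x) = x^2·(1/3 − x)^2, so u'(x) = 2*x*(3*x - 1)*(6*x - 1)/9.
u(x) = x^2·(1/3 − x)^2 vanishes at x = 0 and x = 1/3, so u ∈ H^1_0(0, 1/3). Differentiate via the product rule and integrate the resulting polynomials term by term.
  ∫_0^1/3 u² dx = ∫_0^1/3 (x^8 - 4*x^7/3 + 2*x^6/3 - 4*x^5/27 + x^4/81) dx. Term by term:
    ∫_0^1/3 x^8 dx = 1/177147;  ∫_0^1/3 -4*x^7/3 dx = -1/39366;  ∫_0^1/3 2*x^6/3 dx = 2/45927;
    ∫_0^1/3 -4*x^5/27 dx = -2/59049;  ∫_0^1/3 x^4/81 dx = 1/98415.
  Sum: 1/177147 − 1/39366 + 2/45927 − 2/59049 + 1/98415 = 1/12400290.
  ∫_0^1/3 (u')² dx = ∫_0^1/3 (16*x^6 - 16*x^5 + 52*x^4/9 - 8*x^3/9 + 4*x^2/81) dx. Term by term:
    ∫_0^1/3 16*x^6 dx = 16/15309;  ∫_0^1/3 -16*x^5 dx = -8/2187;  ∫_0^1/3 52*x^4/9 dx = 52/10935;
    ∫_0^1/3 -8*x^3/9 dx = -2/729;  ∫_0^1/3 4*x^2/81 dx = 4/6561.
  Sum: 16/15309 − 8/2187 + 52/10935 − 2/729 + 4/6561 = 2/229635.
∫_0^1/3 u² dx = 1/12400290, so ||u||_L² = sqrt(210)/51030.
∫_0^1/3 (u')² dx = 2/229635, so ||u'||_L² = sqrt(70)/2835.
Ratio ||u||_L² / ||u'||_L² = sqrt(3)/18.
Sharp Poincaré constant on H^1_0(0, 1/3) is C_P = L/π = 1/(3*π), achieved by sin(3*π·x).
A polynomial bump cannot attain the sharp Poincaré constant (only the first sine eigenfunction does), so the ratio is strictly less than C_P, consistent with ||u||_L² ≤ C_P ||u'||_L².


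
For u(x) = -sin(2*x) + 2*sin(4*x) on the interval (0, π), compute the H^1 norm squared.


||u||_{H^1(0,π)}^2 = 73*π/2

u'(x) = -2*cos(2*x) + 8*cos(4*x).
Expand u² and (u')² and integrate term by term on (0, π), using: for integers n ≥ 1, ∫_0^π sin²(nx) dx = ∫_0^π cos²(nx) dx = π/2; for n ≠ n', ∫_0^π sin(nx)sin(n'x) dx = ∫_0^π cos(nx)cos(n'x) dx = 0; and by product-to-sum, ∫_0^π sin(nx)cos(n'x) dx = ½∫_0^π [sin((n+n')x) + sin((n−n')x)] dx, which is 0 when n+n' is even and 2n/(n²−n'²) when n+n' is odd (it need not vanish on (0, π)).
  u² squared terms: (-1)²·∫sin(2x)² dx = 1·π/2 = π/2;  (2)²·∫sin(4x)² dx = 4·π/2 = 2*π.
  u² cross terms: 2·(-1)·(2)·∫sin(2x)·sin(4x) dx = -4·(0) = 0.
  So ∫_0^π u² dx = π/2 + 2*π + 0 = 5*π/2.
  (u')² squared terms: (-2)²·∫cos(2x)² dx = 4·π/2 = 2*π;  (8)²·∫cos(4x)² dx = 64·π/2 = 32*π.
  (u')² cross terms: 2·(-2)·(8)·∫cos(2x)·cos(4x) dx = -32·(0) = 0.
  So ∫_0^π (u')² dx = 2*π + 32*π + 0 = 34*π.
||u||_{H^1}^2 = (5*π/2) + (34*π) = 73*π/2.


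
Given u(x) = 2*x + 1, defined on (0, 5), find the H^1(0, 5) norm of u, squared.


||u||_{H^1}^2 = 725/3

The H^1 norm (squared) on an interval (0, L) is
  ||u||_{H^1}^2 = ∫_0^L u(x)^2 dx + ∫_0^L u'(x)^2 dx.
Compute u'(x) = 2.
Then u(x)^2 = 4*x**2 + 4*x + 1 and u'(x)^2 = 4.
Integrate each monomial from 0 to 5 using ∫_0^5 c·x^n dx = c·5^(n+1)/(n+1):
  ∫_0^5 u(x)^2 dx = ∫_0^5 (4*x^2 + 4*x + 1) dx. Term by term:
    ∫_0^5 4*x^2 dx = 500/3;  ∫_0^5 4*x dx = 50;  ∫_0^5 1 dx = 5.
  Sum: 500/3 + 50 + 5 = 665/3.
  ∫_0^5 u'(x)^2 dx = ∫_0^5 (4) dx. Term by term:
    ∫_0^5 4 dx = 20.
Adding: ||u||_{H^1}^2 = 665/3 + 20 = 725/3.


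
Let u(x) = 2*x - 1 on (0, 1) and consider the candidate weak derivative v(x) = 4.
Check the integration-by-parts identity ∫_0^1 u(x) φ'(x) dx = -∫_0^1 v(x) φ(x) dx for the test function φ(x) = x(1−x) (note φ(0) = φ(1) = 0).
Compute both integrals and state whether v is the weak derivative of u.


LHS = -1/3, RHS = -2/3. No, v is not the weak derivative of u.

u(x) = 2*x - 1, classical derivative u'(x) = 2.
φ(x) = x(1−x), so φ'(x) = 1 - 2*x.
Note φ(0) = φ(1) = 0, so the boundary term u·φ vanishes.
LHS = ∫_0^1 u(x) φ'(x) dx = ∫_0^1 (-4*x^2 + 4*x - 1) dx. Term by term:
  ∫_0^1 -4*x^2 dx = -4/3;  ∫_0^1 4*x dx = 2;  ∫_0^1 -1 dx = -1.
Sum: -4/3 + 2 − 1 = -1/3.
So LHS = -1/3.
∫_0^1 v(x) φ(x) dx = ∫_0^1 (-4*x^2 + 4*x) dx. Term by term:
  ∫_0^1 -4*x^2 dx = -4/3;  ∫_0^1 4*x dx = 2.
Sum: -4/3 + 2 = 2/3.
So RHS = -∫_0^1 v(x) φ(x) dx = -2/3.
LHS − RHS = 1/3 ≠ 0, so the identity fails.
(For a valid weak derivative the identity must hold for EVERY test function, in particular this one. The failure shows v is NOT the weak derivative of u.)
Correct weak derivative would be u'(x) = 2.


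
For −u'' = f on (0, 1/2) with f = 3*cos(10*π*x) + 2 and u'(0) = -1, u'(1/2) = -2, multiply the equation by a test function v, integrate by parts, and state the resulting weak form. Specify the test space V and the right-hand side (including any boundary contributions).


V = H^1(0, 1/2) (v unrestricted at boundary; u is determined up to an additive constant); weak form: ∫_0^1/2 u'v' dx = ∫_0^1/2 (3*cos(10*π*x) + 2) v dx − 2·v(1/2) + v(0) for all v ∈ V.

Multiply both sides by a test function v and integrate from 0 to 1/2:
  ∫_0^1/2 −u''(x) v(x) dx = ∫_0^1/2 f(x) v(x) dx.
Integrate the LHS by parts once:
  ∫_0^1/2 −u'' v dx = −[u'(x) v(x)]_0^1/2 + ∫_0^1/2 u'(x) v'(x) dx.
Thus ∫_0^1/2 u'(x) v'(x) dx = ∫_0^1/2 f(x) v(x) dx + [u'(x) v(x)]_0^1/2.
Choose V so that boundary terms are either known or forced to vanish.
u has inhomogeneous Neumann u'(0) = -1, u'(1/2) = -2. [u' v]_0^1/2 = (-2)·v(1/2) − (-1)·v(0) = − 2·v(1/2) + v(0). Take V = H^1(0, 1/2); boundary term becomes part of RHS.
Weak formulation: find u (satisfying any essential BC) such that ∫_0^1/2 u'(x) v'(x) dx = ∫_0^1/2 f v dx − 2·v(1/2) + v(0) for all v ∈ V (Neumann data are natural BCs: they enter the RHS as boundary terms).
Substituting f(x) = 3*cos(10*π*x) + 2, the right-hand side is ∫_0^1/2 (3*cos(10*π*x) + 2) v dx − 2·v(1/2) + v(0).
Compatibility check (pure Neumann): taking v ≡ 1 ∈ V gives 0 = ∫_0^1/2 f dx + (-2) − (-1), i.e. ∫_0^1/2 f dx must equal u'(0) − u'(1/2) = 1. Indeed ∫_0^1/2 (3*cos(10*π*x) + 2) dx = 1, so the data are compatible. The solution is then unique only up to an additive constant (fix it e.g. by requiring ∫_0^1/2 u dx = 0).


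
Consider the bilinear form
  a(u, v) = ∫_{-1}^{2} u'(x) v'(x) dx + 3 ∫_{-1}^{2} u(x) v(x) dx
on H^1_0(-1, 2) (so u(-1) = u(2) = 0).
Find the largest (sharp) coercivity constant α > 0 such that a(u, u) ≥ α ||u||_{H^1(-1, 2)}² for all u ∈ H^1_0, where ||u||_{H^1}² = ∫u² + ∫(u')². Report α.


α = 1

Coercivity of a(·,·) on H^1_0(-1, 2) means a(u, u) ≥ α ||u||_{H^1}² for every u ∈ H^1_0.
The interval has length L = 3, and Poincaré/coercivity depend only on L. Here a(u, u) = ∫(u')² + (3)·∫u².
Here c = 3 ≥ 1, so a(u,u) = ∫(u')² + c∫u² ≥ ∫(u')² + ∫u² = ||u||_{H^1}², i.e. α = 1 works. No larger α is possible: a(u,u) ≥ α||u||_{H^1}² means (1−α)∫(u')² ≥ (α−c)∫u², and for the modes u_n = sin(nπ(x−x₀)/L) (x₀ the left endpoint) one has ∫u_n²/∫(u_n')² = (L/(nπ))² → 0, so a(u_n,u_n)/||u_n||_{H^1}² → 1. Hence the optimal constant is α = 1.
Therefore α = 1.


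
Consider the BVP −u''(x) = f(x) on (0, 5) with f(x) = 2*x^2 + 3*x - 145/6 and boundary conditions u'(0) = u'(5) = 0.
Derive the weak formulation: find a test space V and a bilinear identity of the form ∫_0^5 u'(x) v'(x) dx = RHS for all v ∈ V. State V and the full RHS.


V = H^1(0, 5) (no boundary constraint on v; u is determined up to an additive constant); weak form: ∫_0^5 u'v' dx = ∫_0^5 (2*x^2 + 3*x - 145/6) v dx for all v ∈ V.

Multiply both sides by a test function v and integrate from 0 to 5:
  ∫_0^5 −u''(x) v(x) dx = ∫_0^5 f(x) v(x) dx.
Integrate the LHS by parts once:
  ∫_0^5 −u'' v dx = −[u'(x) v(x)]_0^5 + ∫_0^5 u'(x) v'(x) dx.
Thus ∫_0^5 u'(x) v'(x) dx = ∫_0^5 f(x) v(x) dx + [u'(x) v(x)]_0^5.
Choose V so that boundary terms are either known or forced to vanish.
u has homogeneous Neumann: u'(0) = u'(5) = 0. So [u' v]_0^5 = 0·v(5) − 0·v(0) = 0 for any v; take V = H^1(0, 5).
Weak formulation: find u (satisfying any essential BC) such that ∫_0^5 u'(x) v'(x) dx = ∫_0^5 f v dx for all v ∈ V (homogeneous Neumann, so boundary terms vanish).
Substituting f(x) = 2*x^2 + 3*x - 145/6, the right-hand side is ∫_0^5 (2*x^2 + 3*x - 145/6) v dx.
Compatibility check (pure Neumann): taking v ≡ 1 ∈ V gives 0 = ∫_0^5 f dx + (0) − (0), i.e. ∫_0^5 f dx must equal u'(0) − u'(5) = 0. Indeed ∫_0^5 (2*x^2 + 3*x - 145/6) dx = 0, so the data are compatible. The solution is then unique only up to an additive constant (fix it e.g. by requiring ∫_0^5 u dx = 0).


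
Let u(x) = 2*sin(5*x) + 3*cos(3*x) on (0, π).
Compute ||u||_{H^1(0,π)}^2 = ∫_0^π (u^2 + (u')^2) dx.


||u||_{H^1(0,π)}^2 = 97*π

u'(x) = -9*sin(3*x) + 10*cos(5*x).
Expand u² and (u')² and integrate term by term on (0, π), using: for integers n ≥ 1, ∫_0^π sin²(nx) dx = ∫_0^π cos²(nx) dx = π/2; for n ≠ n', ∫_0^π sin(nx)sin(n'x) dx = ∫_0^π cos(nx)cos(n'x) dx = 0; and by product-to-sum, ∫_0^π sin(nx)cos(n'x) dx = ½∫_0^π [sin((n+n')x) + sin((n−n')x)] dx, which is 0 when n+n' is even and 2n/(n²−n'²) when n+n' is odd (it need not vanish on (0, π)).
  u² squared terms: (2)²·∫sin(5x)² dx = 4·π/2 = 2*π;  (3)²·∫cos(3x)² dx = 9·π/2 = 9*π/2.
  u² cross terms: 2·(2)·(3)·∫sin(5x)·cos(3x) dx = 12·(0) = 0.
  So ∫_0^π u² dx = 2*π + 9*π/2 + 0 = 13*π/2.
  (u')² squared terms: (-9)²·∫sin(3x)² dx = 81·π/2 = 81*π/2;  (10)²·∫cos(5x)² dx = 100·π/2 = 50*π.
  (u')² cross terms: 2·(-9)·(10)·∫sin(3x)·cos(5x) dx = -180·(0) = 0.
  So ∫_0^π (u')² dx = 81*π/2 + 50*π + 0 = 181*π/2.
||u||_{H^1}^2 = (13*π/2) + (181*π/2) = 97*π.


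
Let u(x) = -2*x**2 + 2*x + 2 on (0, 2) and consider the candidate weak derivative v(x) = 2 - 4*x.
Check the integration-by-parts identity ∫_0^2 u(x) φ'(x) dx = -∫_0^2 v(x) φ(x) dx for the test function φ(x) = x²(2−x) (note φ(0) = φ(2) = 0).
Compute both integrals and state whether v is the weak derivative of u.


LHS = 56/15, RHS = 56/15. Yes, v = u' weakly.

u(x) = -2*x**2 + 2*x + 2, classical derivative u'(x) = 2 - 4*x.
φ(x) = x²(2−x), so φ'(x) = x*(4 - 3*x).
Note φ(0) = φ(2) = 0, so the boundary term u·φ vanishes.
LHS = ∫_0^2 u(x) φ'(x) dx = ∫_0^2 (6*x^4 - 14*x^3 + 2*x^2 + 8*x) dx. Term by term:
  ∫_0^2 6*x^4 dx = 192/5;  ∫_0^2 -14*x^3 dx = -56;  ∫_0^2 2*x^2 dx = 16/3;
  ∫_0^2 8*x dx = 16.
Sum: 192/5 − 56 + 16/3 + 16 = 56/15.
So LHS = 56/15.
∫_0^2 v(x) φ(x) dx = ∫_0^2 (4*x^4 - 10*x^3 + 4*x^2) dx. Term by term:
  ∫_0^2 4*x^4 dx = 128/5;  ∫_0^2 -10*x^3 dx = -40;  ∫_0^2 4*x^2 dx = 32/3.
Sum: 128/5 − 40 + 32/3 = -56/15.
So RHS = -∫_0^2 v(x) φ(x) dx = 56/15.
LHS = RHS, so the identity holds for this test φ.
Moreover u is smooth here and v(x) = u'(x) = 2 - 4*x pointwise, so the identity holds for every test function. Hence v is the weak derivative of u.


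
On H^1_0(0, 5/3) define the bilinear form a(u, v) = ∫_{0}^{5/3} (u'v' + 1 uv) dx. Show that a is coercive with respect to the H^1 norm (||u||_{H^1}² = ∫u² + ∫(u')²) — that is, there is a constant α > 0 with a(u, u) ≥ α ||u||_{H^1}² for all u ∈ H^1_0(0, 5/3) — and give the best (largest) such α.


α = 1

Coercivity of a(·,·) on H^1_0(0, 5/3) means a(u, u) ≥ α ||u||_{H^1}² for every u ∈ H^1_0.
The interval has length L = 5/3, and Poincaré/coercivity depend only on L. Here a(u, u) = ∫(u')² + (1)·∫u².
Here c = 1 ≥ 1, so a(u,u) = ∫(u')² + c∫u² ≥ ∫(u')² + ∫u² = ||u||_{H^1}², i.e. α = 1 works. No larger α is possible: a(u,u) ≥ α||u||_{H^1}² means (1−α)∫(u')² ≥ (α−c)∫u², and for the modes u_n = sin(nπ(x−x₀)/L) (x₀ the left endpoint) one has ∫u_n²/∫(u_n')² = (L/(nπ))² → 0, so a(u_n,u_n)/||u_n||_{H^1}² → 1. Hence the optimal constant is α = 1.
Therefore α = 1.


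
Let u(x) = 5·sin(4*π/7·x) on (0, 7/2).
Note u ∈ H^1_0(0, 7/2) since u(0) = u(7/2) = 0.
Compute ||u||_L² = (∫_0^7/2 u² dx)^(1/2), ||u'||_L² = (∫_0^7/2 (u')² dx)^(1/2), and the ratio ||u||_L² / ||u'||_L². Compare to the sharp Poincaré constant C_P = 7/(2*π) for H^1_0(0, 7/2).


||u||_L² / ||u'||_L² = 7/(4*π) < C_P = 7/(2*π).

u(x) = 5·sin(4*π/7·x), so u'(x) = 20*π*cos(4*π*x/7)/7.
Writing u(x) = A·sin(kπx/L) with A = 5 and k = 2, use ∫_0^L sin²(kπx/L) dx = L/2 and ∫_0^L cos²(kπx/L) dx = L/2.
u² = 25·sin²(4*π/7·x) and (u')² = 400*π^2/49·cos²(4*π/7·x), and each of sin², cos² integrates to L/2 = 7/4 over (0, 7/2).
∫_0^7/2 u² dx = 175/4, so ||u||_L² = 5*sqrt(7)/2.
∫_0^7/2 (u')² dx = 100*π^2/7, so ||u'||_L² = 10*sqrt(7)*π/7.
Ratio ||u||_L² / ||u'||_L² = 7/(4*π).
Sharp Poincaré constant on H^1_0(0, 7/2) is C_P = L/π = 7/(2*π), achieved by sin(2*π/7·x).
This is the k = 2 harmonic; the ratio L/(kπ) is strictly less than C_P = L/π, consistent with the sharp inequality ||u||_L² ≤ C_P ||u'||_L².


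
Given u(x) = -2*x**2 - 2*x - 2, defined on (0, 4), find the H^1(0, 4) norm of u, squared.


||u||_{H^1}^2 = 32288/15

The H^1 norm (squared) on an interval (0, L) is
  ||u||_{H^1}^2 = ∫_0^L u(x)^2 dx + ∫_0^L u'(x)^2 dx.
Compute u'(x) = -4*x - 2.
Then u(x)^2 = 4*x**4 + 8*x**3 + 12*x**2 + 8*x + 4 and u'(x)^2 = 16*x**2 + 16*x + 4.
Integrate each monomial from 0 to 4 using ∫_0^4 c·x^n dx = c·4^(n+1)/(n+1):
  ∫_0^4 u(x)^2 dx = ∫_0^4 (4*x^4 + 8*x^3 + 12*x^2 + 8*x + 4) dx. Term by term:
    ∫_0^4 4*x^4 dx = 4096/5;  ∫_0^4 8*x^3 dx = 512;  ∫_0^4 12*x^2 dx = 256;
    ∫_0^4 8*x dx = 64;  ∫_0^4 4 dx = 16.
  Sum: 4096/5 + 512 + 256 + 64 + 16 = 8336/5.
  ∫_0^4 u'(x)^2 dx = ∫_0^4 (16*x^2 + 16*x + 4) dx. Term by term:
    ∫_0^4 16*x^2 dx = 1024/3;  ∫_0^4 16*x dx = 128;  ∫_0^4 4 dx = 16.
  Sum: 1024/3 + 128 + 16 = 1456/3.
Adding: ||u||_{H^1}^2 = 8336/5 + 1456/3 = 32288/15.


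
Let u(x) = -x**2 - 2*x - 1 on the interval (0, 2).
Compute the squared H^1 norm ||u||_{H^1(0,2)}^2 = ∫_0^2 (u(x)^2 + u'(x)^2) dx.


||u||_{H^1}^2 = 1246/15

The H^1 norm (squared) on an interval (0, L) is
  ||u||_{H^1}^2 = ∫_0^L u(x)^2 dx + ∫_0^L u'(x)^2 dx.
Compute u'(x) = -2*x - 2.
Then u(x)^2 = x**4 + 4*x**3 + 6*x**2 + 4*x + 1 and u'(x)^2 = 4*x**2 + 8*x + 4.
Integrate each monomial from 0 to 2 using ∫_0^2 c·x^n dx = c·2^(n+1)/(n+1):
  ∫_0^2 u(x)^2 dx = ∫_0^2 (x^4 + 4*x^3 + 6*x^2 + 4*x + 1) dx. Term by term:
    ∫_0^2 x^4 dx = 32/5;  ∫_0^2 4*x^3 dx = 16;  ∫_0^2 6*x^2 dx = 16;
    ∫_0^2 4*x dx = 8;  ∫_0^2 1 dx = 2.
  Sum: 32/5 + 16 + 16 + 8 + 2 = 242/5.
  ∫_0^2 u'(x)^2 dx = ∫_0^2 (4*x^2 + 8*x + 4) dx. Term by term:
    ∫_0^2 4*x^2 dx = 32/3;  ∫_0^2 8*x dx = 16;  ∫_0^2 4 dx = 8.
  Sum: 32/3 + 16 + 8 = 104/3.
Adding: ||u||_{H^1}^2 = 242/5 + 104/3 = 1246/15.


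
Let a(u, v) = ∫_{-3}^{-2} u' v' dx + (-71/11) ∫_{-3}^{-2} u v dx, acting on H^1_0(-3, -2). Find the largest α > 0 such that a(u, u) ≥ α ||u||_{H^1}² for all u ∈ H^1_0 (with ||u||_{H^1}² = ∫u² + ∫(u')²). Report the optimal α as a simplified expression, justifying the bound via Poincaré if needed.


α = (-71/11 + π^2)/(1 + π^2)

Coercivity of a(·,·) on H^1_0(-3, -2) means a(u, u) ≥ α ||u||_{H^1}² for every u ∈ H^1_0.
The interval has length L = 1, and Poincaré/coercivity depend only on L. Here a(u, u) = ∫(u')² + (-71/11)·∫u².
Here c = -71/11 < 0 with |c| < (π/L)² = π^2, so coercivity still holds. The condition a(u,u) ≥ α||u||_{H^1}² reads (1−α)∫(u')² ≥ (α−c)∫u². Any admissible α is ≤ 1 (rapidly oscillating u have ∫u²/∫(u')² → 0), and α = 1 would force 0 ≥ (1−c)∫u², impossible since c < 1; so 1−α > 0. By the sharp Poincaré inequality on H^1_0 of an interval of length L, ∫(u')² ≥ (π/L)²∫u² with equality for the first sine mode sin(π(x−x₀)/L) (x₀ the left endpoint), so the inequality holds for all u iff (1−α)(π/L)² ≥ α − c, i.e. α ≤ ((π/L)² + c)/((π/L)² + 1) = (1 + c(L/π)²)/(1 + (L/π)²). (Direct route, valid since c ≤ 0: Poincaré gives c∫u² ≥ c(L/π)²∫(u')², so a(u,u) ≥ (1 + c(L/π)²)∫(u')², while ||u||_{H^1}² ≤ (1 + (L/π)²)∫(u')²; dividing yields the same α.) With (π/L)² = π^2 and c = -71/11, the largest admissible constant is α = ((π/L)² + c)/((π/L)² + 1).
Simplifying, α = (-71/11 + π^2)/(1 + π^2).


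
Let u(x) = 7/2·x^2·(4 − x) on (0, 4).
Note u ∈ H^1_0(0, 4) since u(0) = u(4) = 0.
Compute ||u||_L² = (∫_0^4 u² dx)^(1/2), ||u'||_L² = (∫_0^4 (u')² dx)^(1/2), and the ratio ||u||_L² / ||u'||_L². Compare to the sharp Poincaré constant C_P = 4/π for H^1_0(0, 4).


||u||_L² / ||u'||_L² = 2*sqrt(14)/7 < C_P = 4/π.

u(x) = 7/2·x^2·(4 − x), so u'(x) = 7*x*(8 - 3*x)/2.
u(x) = 7/2·x^2·(4 − x) vanishes at x = 0 and x = 4, so u ∈ H^1_0(0, 4). Differentiate via the product rule and integrate the resulting polynomials term by term.
  ∫_0^4 u² dx = ∫_0^4 (49*x^6/4 - 98*x^5 + 196*x^4) dx. Term by term:
    ∫_0^4 49*x^6/4 dx = 28672;  ∫_0^4 -98*x^5 dx = -200704/3;  ∫_0^4 196*x^4 dx = 200704/5.
  Sum: 28672 − 200704/3 + 200704/5 = 28672/15.
  ∫_0^4 (u')² dx = ∫_0^4 (441*x^4/4 - 588*x^3 + 784*x^2) dx. Term by term:
    ∫_0^4 441*x^4/4 dx = 112896/5;  ∫_0^4 -588*x^3 dx = -37632;  ∫_0^4 784*x^2 dx = 50176/3.
  Sum: 112896/5 − 37632 + 50176/3 = 25088/15.
∫_0^4 u² dx = 28672/15, so ||u||_L² = 64*sqrt(105)/15.
∫_0^4 (u')² dx = 25088/15, so ||u'||_L² = 112*sqrt(30)/15.
Ratio ||u||_L² / ||u'||_L² = 2*sqrt(14)/7.
Sharp Poincaré constant on H^1_0(0, 4) is C_P = L/π = 4/π, achieved by sin(π/4·x).
A polynomial bump cannot attain the sharp Poincaré constant (only the first sine eigenfunction does), so the ratio is strictly less than C_P, consistent with ||u||_L² ≤ C_P ||u'||_L².


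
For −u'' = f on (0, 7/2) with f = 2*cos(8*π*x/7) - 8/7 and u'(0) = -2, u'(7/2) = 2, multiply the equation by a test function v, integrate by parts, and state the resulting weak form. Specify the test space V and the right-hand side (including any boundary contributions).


V = H^1(0, 7/2) (v unrestricted at boundary; u is determined up to an additive constant); weak form: ∫_0^7/2 u'v' dx = ∫_0^7/2 (2*cos(8*π*x/7) - 8/7) v dx + 2·v(7/2) + 2·v(0) for all v ∈ V.

Multiply both sides by a test function v and integrate from 0 to 7/2:
  ∫_0^7/2 −u''(x) v(x) dx = ∫_0^7/2 f(x) v(x) dx.
Integrate the LHS by parts once:
  ∫_0^7/2 −u'' v dx = −[u'(x) v(x)]_0^7/2 + ∫_0^7/2 u'(x) v'(x) dx.
Thus ∫_0^7/2 u'(x) v'(x) dx = ∫_0^7/2 f(x) v(x) dx + [u'(x) v(x)]_0^7/2.
Choose V so that boundary terms are either known or forced to vanish.
u has inhomogeneous Neumann u'(0) = -2, u'(7/2) = 2. [u' v]_0^7/2 = (2)·v(7/2) − (-2)·v(0) = 2·v(7/2) + 2·v(0). Take V = H^1(0, 7/2); boundary term becomes part of RHS.
Weak formulation: find u (satisfying any essential BC) such that ∫_0^7/2 u'(x) v'(x) dx = ∫_0^7/2 f v dx + 2·v(7/2) + 2·v(0) for all v ∈ V (Neumann data are natural BCs: they enter the RHS as boundary terms).
Substituting f(x) = 2*cos(8*π*x/7) - 8/7, the right-hand side is ∫_0^7/2 (2*cos(8*π*x/7) - 8/7) v dx + 2·v(7/2) + 2·v(0).
Compatibility check (pure Neumann): taking v ≡ 1 ∈ V gives 0 = ∫_0^7/2 f dx + (2) − (-2), i.e. ∫_0^7/2 f dx must equal u'(0) − u'(7/2) = -4. Indeed ∫_0^7/2 (2*cos(8*π*x/7) - 8/7) dx = -4, so the data are compatible. The solution is then unique only up to an additive constant (fix it e.g. by requiring ∫_0^7/2 u dx = 0).


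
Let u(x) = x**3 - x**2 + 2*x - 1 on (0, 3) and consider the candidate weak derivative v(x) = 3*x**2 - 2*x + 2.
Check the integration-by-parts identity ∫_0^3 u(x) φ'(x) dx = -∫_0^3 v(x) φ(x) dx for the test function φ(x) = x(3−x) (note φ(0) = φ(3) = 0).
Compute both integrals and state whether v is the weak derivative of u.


LHS = -639/20, RHS = -639/20. Yes, v = u' weakly.

u(x) = x**3 - x**2 + 2*x - 1, classical derivative u'(x) = 3*x**2 - 2*x + 2.
φ(x) = x(3−x), so φ'(x) = 3 - 2*x.
Note φ(0) = φ(3) = 0, so the boundary term u·φ vanishes.
LHS = ∫_0^3 u(x) φ'(x) dx = ∫_0^3 (-2*x^4 + 5*x^3 - 7*x^2 + 8*x - 3) dx. Term by term:
  ∫_0^3 -2*x^4 dx = -486/5;  ∫_0^3 5*x^3 dx = 405/4;  ∫_0^3 -7*x^2 dx = -63;
  ∫_0^3 8*x dx = 36;  ∫_0^3 -3 dx = -9.
Sum: -486/5 + 405/4 − 63 + 36 − 9 = -639/20.
So LHS = -639/20.
∫_0^3 v(x) φ(x) dx = ∫_0^3 (-3*x^4 + 11*x^3 - 8*x^2 + 6*x) dx. Term by term:
  ∫_0^3 -3*x^4 dx = -729/5;  ∫_0^3 11*x^3 dx = 891/4;  ∫_0^3 -8*x^2 dx = -72;
  ∫_0^3 6*x dx = 27.
Sum: -729/5 + 891/4 − 72 + 27 = 639/20.
So RHS = -∫_0^3 v(x) φ(x) dx = -639/20.
LHS = RHS, so the identity holds for this test φ.
Moreover u is smooth here and v(x) = u'(x) = 3*x**2 - 2*x + 2 pointwise, so the identity holds for every test function. Hence v is the weak derivative of u.


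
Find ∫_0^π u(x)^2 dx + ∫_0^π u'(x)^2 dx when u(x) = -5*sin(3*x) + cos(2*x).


||u||_{H^1(0,π)}^2 = -60 + 255*π/2

u'(x) = -2*sin(2*x) - 15*cos(3*x).
Expand u² and (u')² and integrate term by term on (0, π), using: for integers n ≥ 1, ∫_0^π sin²(nx) dx = ∫_0^π cos²(nx) dx = π/2; for n ≠ n', ∫_0^π sin(nx)sin(n'x) dx = ∫_0^π cos(nx)cos(n'x) dx = 0; and by product-to-sum, ∫_0^π sin(nx)cos(n'x) dx = ½∫_0^π [sin((n+n')x) + sin((n−n')x)] dx, which is 0 when n+n' is even and 2n/(n²−n'²) when n+n' is odd (it need not vanish on (0, π)).
  u² squared terms: (-5)²·∫sin(3x)² dx = 25·π/2 = 25*π/2;  (1)²·∫cos(2x)² dx = 1·π/2 = π/2.
  u² cross terms: 2·(-5)·(1)·∫sin(3x)·cos(2x) dx = -10·(6/5) = -12.
  So ∫_0^π u² dx = 25*π/2 + π/2 − 12 = -12 + 13*π.
  (u')² squared terms: (-15)²·∫cos(3x)² dx = 225·π/2 = 225*π/2;  (-2)²·∫sin(2x)² dx = 4·π/2 = 2*π.
  (u')² cross terms: 2·(-15)·(-2)·∫cos(3x)·sin(2x) dx = 60·(-4/5) = -48.
  So ∫_0^π (u')² dx = 225*π/2 + 2*π − 48 = -48 + 229*π/2.
||u||_{H^1}^2 = (-12 + 13*π) + (-48 + 229*π/2) = -60 + 255*π/2.


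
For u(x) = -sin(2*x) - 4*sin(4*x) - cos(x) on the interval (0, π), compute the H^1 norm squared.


||u||_{H^1(0,π)}^2 = 208/15 + 279*π/2

u'(x) = sin(x) - 2*cos(2*x) - 16*cos(4*x).
Expand u² and (u')² and integrate term by term on (0, π), using: for integers n ≥ 1, ∫_0^π sin²(nx) dx = ∫_0^π cos²(nx) dx = π/2; for n ≠ n', ∫_0^π sin(nx)sin(n'x) dx = ∫_0^π cos(nx)cos(n'x) dx = 0; and by product-to-sum, ∫_0^π sin(nx)cos(n'x) dx = ½∫_0^π [sin((n+n')x) + sin((n−n')x)] dx, which is 0 when n+n' is even and 2n/(n²−n'²) when n+n' is odd (it need not vanish on (0, π)).
  u² squared terms: (-1)²·∫cos(x)² dx = 1·π/2 = π/2;  (-1)²·∫sin(2x)² dx = 1·π/2 = π/2;  (-4)²·∫sin(4x)² dx = 16·π/2 = 8*π.
  u² cross terms: 2·(-1)·(-1)·∫cos(x)·sin(2x) dx = 2·(4/3) = 8/3;  2·(-1)·(-4)·∫cos(x)·sin(4x) dx = 8·(8/15) = 64/15;  2·(-1)·(-4)·∫sin(2x)·sin(4x) dx = 8·(0) = 0.
  So ∫_0^π u² dx = π/2 + π/2 + 8*π + 8/3 + 64/15 + 0 = 104/15 + 9*π.
  (u')² squared terms: (-16)²·∫cos(4x)² dx = 256·π/2 = 128*π;  (-2)²·∫cos(2x)² dx = 4·π/2 = 2*π;  (1)²·∫sin(x)² dx = 1·π/2 = π/2.
  (u')² cross terms: 2·(-16)·(-2)·∫cos(4x)·cos(2x) dx = 64·(0) = 0;  2·(-16)·(1)·∫cos(4x)·sin(x) dx = -32·(-2/15) = 64/15;  2·(-2)·(1)·∫cos(2x)·sin(x) dx = -4·(-2/3) = 8/3.
  So ∫_0^π (u')² dx = 128*π + 2*π + π/2 + 0 + 64/15 + 8/3 = 104/15 + 261*π/2.
||u||_{H^1}^2 = (104/15 + 9*π) + (104/15 + 261*π/2) = 208/15 + 279*π/2.


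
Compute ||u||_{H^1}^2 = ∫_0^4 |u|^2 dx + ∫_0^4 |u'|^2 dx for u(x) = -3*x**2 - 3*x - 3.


||u||_{H^1}^2 = 24216/5

The H^1 norm (squared) on an interval (0, L) is
  ||u||_{H^1}^2 = ∫_0^L u(x)^2 dx + ∫_0^L u'(x)^2 dx.
Compute u'(x) = -6*x - 3.
Then u(x)^2 = 9*x**4 + 18*x**3 + 27*x**2 + 18*x + 9 and u'(x)^2 = 36*x**2 + 36*x + 9.
Integrate each monomial from 0 to 4 using ∫_0^4 c·x^n dx = c·4^(n+1)/(n+1):
  ∫_0^4 u(x)^2 dx = ∫_0^4 (9*x^4 + 18*x^3 + 27*x^2 + 18*x + 9) dx. Term by term:
    ∫_0^4 9*x^4 dx = 9216/5;  ∫_0^4 18*x^3 dx = 1152;  ∫_0^4 27*x^2 dx = 576;
    ∫_0^4 18*x dx = 144;  ∫_0^4 9 dx = 36.
  Sum: 9216/5 + 1152 + 576 + 144 + 36 = 18756/5.
  ∫_0^4 u'(x)^2 dx = ∫_0^4 (36*x^2 + 36*x + 9) dx. Term by term:
    ∫_0^4 36*x^2 dx = 768;  ∫_0^4 36*x dx = 288;  ∫_0^4 9 dx = 36.
  Sum: 768 + 288 + 36 = 1092.
Adding: ||u||_{H^1}^2 = 18756/5 + 1092 = 24216/5.


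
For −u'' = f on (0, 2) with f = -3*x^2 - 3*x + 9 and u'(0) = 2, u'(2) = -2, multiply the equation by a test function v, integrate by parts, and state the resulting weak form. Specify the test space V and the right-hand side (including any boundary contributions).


V = H^1(0, 2) (v unrestricted at boundary; u is determined up to an additive constant); weak form: ∫_0^2 u'v' dx = ∫_0^2 (-3*x^2 - 3*x + 9) v dx − 2·v(2) − 2·v(0) for all v ∈ V.

Multiply both sides by a test function v and integrate from 0 to 2:
  ∫_0^2 −u''(x) v(x) dx = ∫_0^2 f(x) v(x) dx.
Integrate the LHS by parts once:
  ∫_0^2 −u'' v dx = −[u'(x) v(x)]_0^2 + ∫_0^2 u'(x) v'(x) dx.
Thus ∫_0^2 u'(x) v'(x) dx = ∫_0^2 f(x) v(x) dx + [u'(x) v(x)]_0^2.
Choose V so that boundary terms are either known or forced to vanish.
u has inhomogeneous Neumann u'(0) = 2, u'(2) = -2. [u' v]_0^2 = (-2)·v(2) − (2)·v(0) = − 2·v(2) − 2·v(0). Take V = H^1(0, 2); boundary term becomes part of RHS.
Weak formulation: find u (satisfying any essential BC) such that ∫_0^2 u'(x) v'(x) dx = ∫_0^2 f v dx − 2·v(2) − 2·v(0) for all v ∈ V (Neumann data are natural BCs: they enter the RHS as boundary terms).
Substituting f(x) = -3*x^2 - 3*x + 9, the right-hand side is ∫_0^2 (-3*x^2 - 3*x + 9) v dx − 2·v(2) − 2·v(0).
Compatibility check (pure Neumann): taking v ≡ 1 ∈ V gives 0 = ∫_0^2 f dx + (-2) − (2), i.e. ∫_0^2 f dx must equal u'(0) − u'(2) = 4. Indeed ∫_0^2 (-3*x^2 - 3*x + 9) dx = 4, so the data are compatible. The solution is then unique only up to an additive constant (fix it e.g. by requiring ∫_0^2 u dx = 0).


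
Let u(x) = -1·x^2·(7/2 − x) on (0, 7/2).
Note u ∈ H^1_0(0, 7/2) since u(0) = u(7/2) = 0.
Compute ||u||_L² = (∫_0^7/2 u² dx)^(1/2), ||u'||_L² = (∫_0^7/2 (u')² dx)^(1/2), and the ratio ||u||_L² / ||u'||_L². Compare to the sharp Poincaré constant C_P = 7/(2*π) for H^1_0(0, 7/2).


||u||_L² / ||u'||_L² = sqrt(14)/4 < C_P = 7/(2*π).

u(x) = -1·x^2·(7/2 − x), so u'(x) = x*(3*x - 7).
u(x) = -1·x^2·(7/2 − x) vanishes at x = 0 and x = 7/2, so u ∈ H^1_0(0, 7/2). Differentiate via the product rule and integrate the resulting polynomials term by term.
  ∫_0^7/2 u² dx = ∫_0^7/2 (x^6 - 7*x^5 + 49*x^4/4) dx. Term by term:
    ∫_0^7/2 x^6 dx = 117649/128;  ∫_0^7/2 -7*x^5 dx = -823543/384;  ∫_0^7/2 49*x^4/4 dx = 823543/640.
  Sum: 117649/128 − 823543/384 + 823543/640 = 117649/1920.
  ∫_0^7/2 (u')² dx = ∫_0^7/2 (9*x^4 - 42*x^3 + 49*x^2) dx. Term by term:
    ∫_0^7/2 9*x^4 dx = 151263/160;  ∫_0^7/2 -42*x^3 dx = -50421/32;  ∫_0^7/2 49*x^2 dx = 16807/24.
  Sum: 151263/160 − 50421/32 + 16807/24 = 16807/240.
∫_0^7/2 u² dx = 117649/1920, so ||u||_L² = 343*sqrt(30)/240.
∫_0^7/2 (u')² dx = 16807/240, so ||u'||_L² = 49*sqrt(105)/60.
Ratio ||u||_L² / ||u'||_L² = sqrt(14)/4.
Sharp Poincaré constant on H^1_0(0, 7/2) is C_P = L/π = 7/(2*π), achieved by sin(2*π/7·x).
A polynomial bump cannot attain the sharp Poincaré constant (only the first sine eigenfunction does), so the ratio is strictly less than C_P, consistent with ||u||_L² ≤ C_P ||u'||_L².


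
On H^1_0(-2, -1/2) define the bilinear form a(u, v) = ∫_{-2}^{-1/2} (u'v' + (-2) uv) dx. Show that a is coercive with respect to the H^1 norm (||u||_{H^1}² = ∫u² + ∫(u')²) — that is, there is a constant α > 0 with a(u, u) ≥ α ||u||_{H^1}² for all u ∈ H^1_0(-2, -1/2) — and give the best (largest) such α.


α = 2*(-9 + 2*π^2)/(9 + 4*π^2)

Coercivity of a(·,·) on H^1_0(-2, -1/2) means a(u, u) ≥ α ||u||_{H^1}² for every u ∈ H^1_0.
The interval has length L = 3/2, and Poincaré/coercivity depend only on L. Here a(u, u) = ∫(u')² + (-2)·∫u².
Here c = -2 < 0 with |c| < (π/L)² = 4*π^2/9, so coercivity still holds. The condition a(u,u) ≥ α||u||_{H^1}² reads (1−α)∫(u')² ≥ (α−c)∫u². Any admissible α is ≤ 1 (rapidly oscillating u have ∫u²/∫(u')² → 0), and α = 1 would force 0 ≥ (1−c)∫u², impossible since c < 1; so 1−α > 0. By the sharp Poincaré inequality on H^1_0 of an interval of length L, ∫(u')² ≥ (π/L)²∫u² with equality for the first sine mode sin(π(x−x₀)/L) (x₀ the left endpoint), so the inequality holds for all u iff (1−α)(π/L)² ≥ α − c, i.e. α ≤ ((π/L)² + c)/((π/L)² + 1) = (1 + c(L/π)²)/(1 + (L/π)²). (Direct route, valid since c ≤ 0: Poincaré gives c∫u² ≥ c(L/π)²∫(u')², so a(u,u) ≥ (1 + c(L/π)²)∫(u')², while ||u||_{H^1}² ≤ (1 + (L/π)²)∫(u')²; dividing yields the same α.) With (π/L)² = 4*π^2/9 and c = -2, the largest admissible constant is α = ((π/L)² + c)/((π/L)² + 1).
Simplifying, α = 2*(-9 + 2*π^2)/(9 + 4*π^2).


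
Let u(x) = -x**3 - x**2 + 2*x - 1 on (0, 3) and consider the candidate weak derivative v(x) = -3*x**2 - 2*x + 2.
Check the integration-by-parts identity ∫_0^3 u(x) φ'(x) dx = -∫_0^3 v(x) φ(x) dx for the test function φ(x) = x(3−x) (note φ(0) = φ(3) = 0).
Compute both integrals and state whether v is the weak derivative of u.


LHS = 819/20, RHS = 819/20. Yes, v = u' weakly.

u(x) = -x**3 - x**2 + 2*x - 1, classical derivative u'(x) = -3*x**2 - 2*x + 2.
φ(x) = x(3−x), so φ'(x) = 3 - 2*x.
Note φ(0) = φ(3) = 0, so the boundary term u·φ vanishes.
LHS = ∫_0^3 u(x) φ'(x) dx = ∫_0^3 (2*x^4 - x^3 - 7*x^2 + 8*x - 3) dx. Term by term:
  ∫_0^3 2*x^4 dx = 486/5;  ∫_0^3 -x^3 dx = -81/4;  ∫_0^3 -7*x^2 dx = -63;
  ∫_0^3 8*x dx = 36;  ∫_0^3 -3 dx = -9.
Sum: 486/5 − 81/4 − 63 + 36 − 9 = 819/20.
So LHS = 819/20.
∫_0^3 v(x) φ(x) dx = ∫_0^3 (3*x^4 - 7*x^3 - 8*x^2 + 6*x) dx. Term by term:
  ∫_0^3 3*x^4 dx = 729/5;  ∫_0^3 -7*x^3 dx = -567/4;  ∫_0^3 -8*x^2 dx = -72;
  ∫_0^3 6*x dx = 27.
Sum: 729/5 − 567/4 − 72 + 27 = -819/20.
So RHS = -∫_0^3 v(x) φ(x) dx = 819/20.
LHS = RHS, so the identity holds for this test φ.
Moreover u is smooth here and v(x) = u'(x) = -3*x**2 - 2*x + 2 pointwise, so the identity holds for every test function. Hence v is the weak derivative of u.


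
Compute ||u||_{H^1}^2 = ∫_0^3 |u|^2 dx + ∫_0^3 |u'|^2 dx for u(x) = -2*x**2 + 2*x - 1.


||u||_{H^1}^2 = 867/5

The H^1 norm (squared) on an interval (0, L) is
  ||u||_{H^1}^2 = ∫_0^L u(x)^2 dx + ∫_0^L u'(x)^2 dx.
Compute u'(x) = 2 - 4*x.
Then u(x)^2 = 4*x**4 - 8*x**3 + 8*x**2 - 4*x + 1 and u'(x)^2 = 16*x**2 - 16*x + 4.
Integrate each monomial from 0 to 3 using ∫_0^3 c·x^n dx = c·3^(n+1)/(n+1):
  ∫_0^3 u(x)^2 dx = ∫_0^3 (4*x^4 - 8*x^3 + 8*x^2 - 4*x + 1) dx. Term by term:
    ∫_0^3 4*x^4 dx = 972/5;  ∫_0^3 -8*x^3 dx = -162;  ∫_0^3 8*x^2 dx = 72;
    ∫_0^3 -4*x dx = -18;  ∫_0^3 1 dx = 3.
  Sum: 972/5 − 162 + 72 − 18 + 3 = 447/5.
  ∫_0^3 u'(x)^2 dx = ∫_0^3 (16*x^2 - 16*x + 4) dx. Term by term:
    ∫_0^3 16*x^2 dx = 144;  ∫_0^3 -16*x dx = -72;  ∫_0^3 4 dx = 12.
  Sum: 144 − 72 + 12 = 84.
Adding: ||u||_{H^1}^2 = 447/5 + 84 = 867/5.


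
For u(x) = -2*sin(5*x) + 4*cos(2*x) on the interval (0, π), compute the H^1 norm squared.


||u||_{H^1(0,π)}^2 = -800/21 + 92*π

u'(x) = -8*sin(2*x) - 10*cos(5*x).
Expand u² and (u')² and integrate term by term on (0, π), using: for integers n ≥ 1, ∫_0^π sin²(nx) dx = ∫_0^π cos²(nx) dx = π/2; for n ≠ n', ∫_0^π sin(nx)sin(n'x) dx = ∫_0^π cos(nx)cos(n'x) dx = 0; and by product-to-sum, ∫_0^π sin(nx)cos(n'x) dx = ½∫_0^π [sin((n+n')x) + sin((n−n')x)] dx, which is 0 when n+n' is even and 2n/(n²−n'²) when n+n' is odd (it need not vanish on (0, π)).
  u² squared terms: (-2)²·∫sin(5x)² dx = 4·π/2 = 2*π;  (4)²·∫cos(2x)² dx = 16·π/2 = 8*π.
  u² cross terms: 2·(-2)·(4)·∫sin(5x)·cos(2x) dx = -16·(10/21) = -160/21.
  So ∫_0^π u² dx = 2*π + 8*π − 160/21 = -160/21 + 10*π.
  (u')² squared terms: (-10)²·∫cos(5x)² dx = 100·π/2 = 50*π;  (-8)²·∫sin(2x)² dx = 64·π/2 = 32*π.
  (u')² cross terms: 2·(-10)·(-8)·∫cos(5x)·sin(2x) dx = 160·(-4/21) = -640/21.
  So ∫_0^π (u')² dx = 50*π + 32*π − 640/21 = -640/21 + 82*π.
||u||_{H^1}^2 = (-160/21 + 10*π) + (-640/21 + 82*π) = -800/21 + 92*π.


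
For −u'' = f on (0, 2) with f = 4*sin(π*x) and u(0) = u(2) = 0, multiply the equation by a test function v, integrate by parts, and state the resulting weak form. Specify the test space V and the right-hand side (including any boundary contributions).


V = H^1_0(0, 2) (so v(0) = v(2) = 0); weak form: ∫_0^2 u'v' dx = ∫_0^2 (4*sin(π*x)) v dx for all v ∈ V.

Multiply both sides by a test function v and integrate from 0 to 2:
  ∫_0^2 −u''(x) v(x) dx = ∫_0^2 f(x) v(x) dx.
Integrate the LHS by parts once:
  ∫_0^2 −u'' v dx = −[u'(x) v(x)]_0^2 + ∫_0^2 u'(x) v'(x) dx.
Thus ∫_0^2 u'(x) v'(x) dx = ∫_0^2 f(x) v(x) dx + [u'(x) v(x)]_0^2.
Choose V so that boundary terms are either known or forced to vanish.
u is Dirichlet: u(0) = u(2) = 0. Let V = H^1_0(0, 2); then v(0) = v(2) = 0, and [u' v]_0^2 = 0.
Weak formulation: find u (satisfying any essential BC) such that ∫_0^2 u'(x) v'(x) dx = ∫_0^2 f v dx for all v ∈ V.
Substituting f(x) = 4*sin(π*x), the right-hand side is ∫_0^2 (4*sin(π*x)) v dx.


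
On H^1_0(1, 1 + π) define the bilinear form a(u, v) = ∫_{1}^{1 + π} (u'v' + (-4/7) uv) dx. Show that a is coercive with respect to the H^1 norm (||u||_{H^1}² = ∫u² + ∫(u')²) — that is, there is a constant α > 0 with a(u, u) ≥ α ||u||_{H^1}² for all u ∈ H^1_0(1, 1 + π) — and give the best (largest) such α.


α = 3/14

Coercivity of a(·,·) on H^1_0(1, 1 + π) means a(u, u) ≥ α ||u||_{H^1}² for every u ∈ H^1_0.
The interval has length L = π, and Poincaré/coercivity depend only on L. Here a(u, u) = ∫(u')² + (-4/7)·∫u².
Here c = -4/7 < 0 with |c| < (π/L)² = 1, so coercivity still holds. The condition a(u,u) ≥ α||u||_{H^1}² reads (1−α)∫(u')² ≥ (α−c)∫u². Any admissible α is ≤ 1 (rapidly oscillating u have ∫u²/∫(u')² → 0), and α = 1 would force 0 ≥ (1−c)∫u², impossible since c < 1; so 1−α > 0. By the sharp Poincaré inequality on H^1_0 of an interval of length L, ∫(u')² ≥ (π/L)²∫u² with equality for the first sine mode sin(π(x−x₀)/L) (x₀ the left endpoint), so the inequality holds for all u iff (1−α)(π/L)² ≥ α − c, i.e. α ≤ ((π/L)² + c)/((π/L)² + 1) = (1 + c(L/π)²)/(1 + (L/π)²). (Direct route, valid since c ≤ 0: Poincaré gives c∫u² ≥ c(L/π)²∫(u')², so a(u,u) ≥ (1 + c(L/π)²)∫(u')², while ||u||_{H^1}² ≤ (1 + (L/π)²)∫(u')²; dividing yields the same α.) With (π/L)² = 1 and c = -4/7, the largest admissible constant is α = ((π/L)² + c)/((π/L)² + 1).
Simplifying, α = 3/14.


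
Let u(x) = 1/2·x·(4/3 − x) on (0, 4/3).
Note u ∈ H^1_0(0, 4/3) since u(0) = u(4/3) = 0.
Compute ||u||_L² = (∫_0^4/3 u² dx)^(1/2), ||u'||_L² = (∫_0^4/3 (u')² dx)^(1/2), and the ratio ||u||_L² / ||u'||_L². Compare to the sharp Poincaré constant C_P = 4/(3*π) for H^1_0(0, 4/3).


||u||_L² / ||u'||_L² = 2*sqrt(10)/15 < C_P = 4/(3*π).

u(x) = 1/2·x·(4/3 − x), so u'(x) = 2/3 - x.
u(x) = 1/2·x·(4/3 − x) vanishes at x = 0 and x = 4/3, so u ∈ H^1_0(0, 4/3). Differentiate via the product rule and integrate the resulting polynomials term by term.
  ∫_0^4/3 u² dx = ∫_0^4/3 (x^4/4 - 2*x^3/3 + 4*x^2/9) dx. Term by term:
    ∫_0^4/3 x^4/4 dx = 256/1215;  ∫_0^4/3 -2*x^3/3 dx = -128/243;  ∫_0^4/3 4*x^2/9 dx = 256/729.
  Sum: 256/1215 − 128/243 + 256/729 = 128/3645.
  ∫_0^4/3 (u')² dx = ∫_0^4/3 (x^2 - 4*x/3 + 4/9) dx. Term by term:
    ∫_0^4/3 x^2 dx = 64/81;  ∫_0^4/3 -4*x/3 dx = -32/27;  ∫_0^4/3 4/9 dx = 16/27.
  Sum: 64/81 − 32/27 + 16/27 = 16/81.
∫_0^4/3 u² dx = 128/3645, so ||u||_L² = 8*sqrt(10)/135.
∫_0^4/3 (u')² dx = 16/81, so ||u'||_L² = 4/9.
Ratio ||u||_L² / ||u'||_L² = 2*sqrt(10)/15.
Sharp Poincaré constant on H^1_0(0, 4/3) is C_P = L/π = 4/(3*π), achieved by sin(3*π/4·x).
A polynomial bump cannot attain the sharp Poincaré constant (only the first sine eigenfunction does), so the ratio is strictly less than C_P, consistent with ||u||_L² ≤ C_P ||u'||_L².


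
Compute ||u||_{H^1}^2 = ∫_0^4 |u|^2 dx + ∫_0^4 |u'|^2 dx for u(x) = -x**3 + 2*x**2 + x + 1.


||u||_{H^1}^2 = 90584/105

The H^1 norm (squared) on an interval (0, L) is
  ||u||_{H^1}^2 = ∫_0^L u(x)^2 dx + ∫_0^L u'(x)^2 dx.
Compute u'(x) = -3*x**2 + 4*x + 1.
Then u(x)^2 = x**6 - 4*x**5 + 2*x**4 + 2*x**3 + 5*x**2 + 2*x + 1 and u'(x)^2 = 9*x**4 - 24*x**3 + 10*x**2 + 8*x + 1.
Integrate each monomial from 0 to 4 using ∫_0^4 c·x^n dx = c·4^(n+1)/(n+1):
  ∫_0^4 u(x)^2 dx = ∫_0^4 (x^6 - 4*x^5 + 2*x^4 + 2*x^3 + 5*x^2 + 2*x + 1) dx. Term by term:
    ∫_0^4 x^6 dx = 16384/7;  ∫_0^4 -4*x^5 dx = -8192/3;  ∫_0^4 2*x^4 dx = 2048/5;
    ∫_0^4 2*x^3 dx = 128;  ∫_0^4 5*x^2 dx = 320/3;  ∫_0^4 2*x dx = 16;
    ∫_0^4 1 dx = 4.
  Sum: 16384/7 − 8192/3 + 2048/5 + 128 + 320/3 + 16 + 4 = 9596/35.
  ∫_0^4 u'(x)^2 dx = ∫_0^4 (9*x^4 - 24*x^3 + 10*x^2 + 8*x + 1) dx. Term by term:
    ∫_0^4 9*x^4 dx = 9216/5;  ∫_0^4 -24*x^3 dx = -1536;  ∫_0^4 10*x^2 dx = 640/3;
    ∫_0^4 8*x dx = 64;  ∫_0^4 1 dx = 4.
  Sum: 9216/5 − 1536 + 640/3 + 64 + 4 = 8828/15.
Adding: ||u||_{H^1}^2 = 9596/35 + 8828/15 = 90584/105.
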